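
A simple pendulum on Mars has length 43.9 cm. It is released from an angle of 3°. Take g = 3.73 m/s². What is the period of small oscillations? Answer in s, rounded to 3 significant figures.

T = 2π√(L/g) = 2π√(0.439/3.73) = 2π × 0.3431 = 2.16 s.

2.16 s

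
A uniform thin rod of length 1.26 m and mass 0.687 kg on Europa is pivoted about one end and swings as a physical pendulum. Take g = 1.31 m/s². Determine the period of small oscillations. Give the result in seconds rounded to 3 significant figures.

5.03 s

For a physical pendulum T = 2π√(I/(mgd)), with d = 0.6300 m from pivot to centre of mass.
I_cm = mL²/12 = 0.687 × 1.26²/12 = 0.09089 kg·m²; I = I_cm + md² = 0.09089 + 0.687 × 0.6300² = 0.3636 kg·m².
T = 2π√(0.3636/(0.687 × 1.31 × 0.6300)) = 5.03 s.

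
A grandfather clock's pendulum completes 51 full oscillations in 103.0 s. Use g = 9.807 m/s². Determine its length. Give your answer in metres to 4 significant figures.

1.013 m

T = 103.0/51 = 2.0196 s.
From T = 2π√(L/g), L = gT²/(4π²) = 9.807 × 2.0196²/(4π²) = 1.013 m.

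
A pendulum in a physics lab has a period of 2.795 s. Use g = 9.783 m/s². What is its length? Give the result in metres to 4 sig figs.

1.936 m

From T = 2π√(L/g), L = gT²/(4π²) = 9.783 × 2.7950²/(4π²) = 1.936 m.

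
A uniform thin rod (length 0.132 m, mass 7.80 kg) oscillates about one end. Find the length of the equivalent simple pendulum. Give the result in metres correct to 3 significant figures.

The equivalent simple-pendulum length is L_eq = I/(md), where I is about the pivot and d = 0.06600 m.
I_cm = (1/12)mL² = 0.01133 kg·m², so I = I_cm + md² = 0.01133 + 0.03398 = 0.04530 kg·m².
L_eq = 0.04530/(7.80 × 0.06600) = 0.0880 m.

0.0880 m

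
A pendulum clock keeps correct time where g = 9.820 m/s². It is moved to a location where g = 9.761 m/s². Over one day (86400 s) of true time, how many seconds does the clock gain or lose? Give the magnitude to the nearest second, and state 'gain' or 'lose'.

lose 260 s

The clock's period scales as T ∝ 1/√g, so T'/T = √(9.820/9.761) = 1.00302.
In 86400 s of true time the clock registers 86400/1.00302 = 86140.1 s, so it loses 260 s.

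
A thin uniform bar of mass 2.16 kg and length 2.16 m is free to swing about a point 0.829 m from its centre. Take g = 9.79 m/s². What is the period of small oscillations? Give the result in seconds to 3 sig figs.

2.29 s

For a physical pendulum T = 2π√(I/(mgd)), with d = 0.8290 m from pivot to centre of mass.
I_cm = mL²/12 = 2.16 × 2.16²/12 = 0.8398 kg·m²; I = I_cm + md² = 0.8398 + 2.16 × 0.8290² = 2.324 kg·m².
T = 2π√(2.324/(2.16 × 9.79 × 0.8290)) = 2.29 s.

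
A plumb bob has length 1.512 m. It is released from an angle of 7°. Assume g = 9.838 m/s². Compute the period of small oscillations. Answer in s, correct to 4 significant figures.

2.463 s

T = 2π√(L/g) = 2π√(1.512/9.838) = 2π × 0.39203 = 2.463 s.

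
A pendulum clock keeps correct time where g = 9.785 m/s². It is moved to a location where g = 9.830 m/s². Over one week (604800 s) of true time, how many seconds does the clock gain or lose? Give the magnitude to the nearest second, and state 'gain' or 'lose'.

gain 1389 s

The clock's period scales as T ∝ 1/√g, so T'/T = √(9.785/9.830) = 0.997708.
In 604800 s of true time the clock registers 604800/0.997708 = 606189.1 s, so it gains 1389 s.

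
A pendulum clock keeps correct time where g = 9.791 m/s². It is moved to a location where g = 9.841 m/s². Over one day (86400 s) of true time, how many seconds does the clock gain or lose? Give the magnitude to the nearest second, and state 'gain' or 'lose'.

gain 220 s

The clock's period scales as T ∝ 1/√g, so T'/T = √(9.791/9.841) = 0.997456.
In 86400 s of true time the clock registers 86400/0.997456 = 86620.3 s, so it gains 220 s.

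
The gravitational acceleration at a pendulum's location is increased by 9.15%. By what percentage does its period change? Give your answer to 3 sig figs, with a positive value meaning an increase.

T ∝ 1/√g, so T'/T = 1/√(1.091) = 0.9572.
Percentage change in T = (0.9572 − 1) × 100% = -4.28%.

-4.28%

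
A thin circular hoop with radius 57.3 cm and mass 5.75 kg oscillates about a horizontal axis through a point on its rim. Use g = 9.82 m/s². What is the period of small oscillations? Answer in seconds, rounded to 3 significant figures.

I_cm = mr² = 1.888 kg·m². The pivot is at distance d = 0.573 m from the centre of mass.
By the parallel-axis theorem, I = I_cm + md² = 1.888 + 1.888 = 3.776 kg·m².
T = 2π√(I/(mgd)) = 2π√(3.776/(5.75 × 9.82 × 0.573)) = 2.15 s.

2.15 s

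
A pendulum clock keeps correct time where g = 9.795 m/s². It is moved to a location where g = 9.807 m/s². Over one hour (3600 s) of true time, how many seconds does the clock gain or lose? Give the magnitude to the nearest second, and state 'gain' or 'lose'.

gain 2 s

The clock's period scales as T ∝ 1/√g, so T'/T = √(9.795/9.807) = 0.999388.
In 3600 s of true time the clock registers 3600/0.999388 = 3602.2 s, so it gains 2 s.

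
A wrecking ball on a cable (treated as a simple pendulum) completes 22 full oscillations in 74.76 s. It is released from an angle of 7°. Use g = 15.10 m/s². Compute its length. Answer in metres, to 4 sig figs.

4.417 m

T = 74.76/22 = 3.3982 s.
From T = 2π√(L/g), L = gT²/(4π²) = 15.10 × 3.3982²/(4π²) = 4.417 m.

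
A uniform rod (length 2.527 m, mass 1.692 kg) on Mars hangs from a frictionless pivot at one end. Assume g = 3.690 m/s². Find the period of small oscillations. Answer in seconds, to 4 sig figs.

For a physical pendulum T = 2π√(I/(mgd)), with d = 1.2635 m from pivot to centre of mass.
I_cm = mL²/12 = 1.692 × 2.527²/12 = 0.90039 kg·m²; I = I_cm + md² = 0.90039 + 1.692 × 1.2635² = 3.6016 kg·m².
T = 2π√(3.6016/(1.692 × 3.690 × 1.2635)) = 4.245 s.

4.245 s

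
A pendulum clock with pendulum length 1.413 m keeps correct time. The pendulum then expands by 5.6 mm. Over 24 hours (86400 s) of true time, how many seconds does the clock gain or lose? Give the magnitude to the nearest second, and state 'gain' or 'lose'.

lose 171 s

T ∝ √L, so T'/T = √(1.41860/1.413) = 1.00198.
In 86400 s of true time the clock registers 86400/1.00198 = 86229.3 s, so it loses 171 s.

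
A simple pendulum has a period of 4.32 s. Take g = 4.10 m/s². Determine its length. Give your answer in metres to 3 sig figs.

1.94 m

From T = 2π√(L/g), L = gT²/(4π²) = 4.10 × 4.320²/(4π²) = 1.94 m.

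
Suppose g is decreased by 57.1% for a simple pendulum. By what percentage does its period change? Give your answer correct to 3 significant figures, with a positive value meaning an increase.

52.7%

T ∝ 1/√g, so T'/T = 1/√(0.4290) = 1.527.
Percentage change in T = (1.527 − 1) × 100% = 52.7%.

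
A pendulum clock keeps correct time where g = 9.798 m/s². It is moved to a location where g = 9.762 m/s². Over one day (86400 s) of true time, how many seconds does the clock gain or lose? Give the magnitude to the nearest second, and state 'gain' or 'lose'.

lose 159 s

The clock's period scales as T ∝ 1/√g, so T'/T = √(9.798/9.762) = 1.00184.
In 86400 s of true time the clock registers 86400/1.00184 = 86241.1 s, so it loses 159 s.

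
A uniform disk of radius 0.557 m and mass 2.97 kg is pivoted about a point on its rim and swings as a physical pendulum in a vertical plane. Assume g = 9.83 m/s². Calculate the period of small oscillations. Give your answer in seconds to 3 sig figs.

1.83 s

I_cm = ½mr² = 0.4607 kg·m². The pivot is at distance d = 0.557 m from the centre of mass.
By the parallel-axis theorem, I = I_cm + md² = 0.4607 + 0.9214 = 1.382 kg·m².
T = 2π√(I/(mgd)) = 2π√(1.382/(2.97 × 9.83 × 0.557)) = 1.83 s.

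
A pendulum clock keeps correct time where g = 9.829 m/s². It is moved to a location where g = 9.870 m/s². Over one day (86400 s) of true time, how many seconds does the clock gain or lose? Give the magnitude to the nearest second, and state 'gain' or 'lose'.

gain 180 s

The clock's period scales as T ∝ 1/√g, so T'/T = √(9.829/9.870) = 0.997921.
In 86400 s of true time the clock registers 86400/0.997921 = 86580.0 s, so it gains 180 s.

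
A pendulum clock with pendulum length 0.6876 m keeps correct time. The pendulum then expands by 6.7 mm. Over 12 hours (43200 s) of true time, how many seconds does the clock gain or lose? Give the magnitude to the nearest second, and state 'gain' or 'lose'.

lose 209 s

T ∝ √L, so T'/T = √(0.69430/0.6876) = 1.00486.
In 43200 s of true time the clock registers 43200/1.00486 = 42991.1 s, so it loses 209 s.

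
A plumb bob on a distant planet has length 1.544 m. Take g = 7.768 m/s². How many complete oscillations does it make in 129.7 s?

46

T = 2π√(L/g) = 2π√(1.544/7.768) = 2.8012 s.
Number of complete oscillations = ⌊129.7/2.8012⌋ = ⌊46.301⌋ = 46.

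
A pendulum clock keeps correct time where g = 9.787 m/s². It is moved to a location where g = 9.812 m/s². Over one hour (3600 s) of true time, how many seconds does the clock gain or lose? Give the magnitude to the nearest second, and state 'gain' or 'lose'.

The clock's period scales as T ∝ 1/√g, so T'/T = √(9.787/9.812) = 0.998725.
In 3600 s of true time the clock registers 3600/0.998725 = 3604.6 s, so it gains 5 s.

gain 5 s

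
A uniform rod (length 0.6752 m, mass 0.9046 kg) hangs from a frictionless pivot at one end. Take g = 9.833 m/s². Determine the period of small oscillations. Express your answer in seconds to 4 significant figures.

1.344 s

For a physical pendulum T = 2π√(I/(mgd)), with d = 0.33760 m from pivot to centre of mass.
I_cm = mL²/12 = 0.9046 × 0.6752²/12 = 0.034367 kg·m²; I = I_cm + md² = 0.034367 + 0.9046 × 0.33760² = 0.13747 kg·m².
T = 2π√(0.13747/(0.9046 × 9.833 × 0.33760)) = 1.344 s.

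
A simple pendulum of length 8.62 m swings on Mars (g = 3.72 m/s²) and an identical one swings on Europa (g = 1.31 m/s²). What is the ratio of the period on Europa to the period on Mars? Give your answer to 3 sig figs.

1.69

T ∝ 1/√g, so T₂/T₁ = √(g₁/g₂) = √(3.72/1.31) = 1.69.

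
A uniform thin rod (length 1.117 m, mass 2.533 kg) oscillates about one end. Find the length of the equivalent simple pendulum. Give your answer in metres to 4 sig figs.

The equivalent simple-pendulum length is L_eq = I/(md), where I is about the pivot and d = 0.55850 m.
I_cm = (1/12)mL² = 0.26337 kg·m², so I = I_cm + md² = 0.26337 + 0.79010 = 1.0535 kg·m².
L_eq = 1.0535/(2.533 × 0.55850) = 0.7447 m.

0.7447 m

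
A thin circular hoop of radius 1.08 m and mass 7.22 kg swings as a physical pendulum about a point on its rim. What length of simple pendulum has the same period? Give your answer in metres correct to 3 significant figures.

2.16 m

The equivalent simple-pendulum length is L_eq = I/(md), where I is about the pivot and d = 1.080 m.
I_cm = mR² = 8.421 kg·m², so I = I_cm + md² = 8.421 + 8.421 = 16.84 kg·m².
L_eq = 16.84/(7.22 × 1.080) = 2.16 m.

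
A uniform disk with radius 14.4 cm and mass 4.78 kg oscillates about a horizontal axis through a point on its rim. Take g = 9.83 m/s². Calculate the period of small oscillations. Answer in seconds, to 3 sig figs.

0.931 s

I_cm = ½mr² = 0.04956 kg·m². The pivot is at distance d = 0.144 m from the centre of mass.
By the parallel-axis theorem, I = I_cm + md² = 0.04956 + 0.09912 = 0.1487 kg·m².
T = 2π√(I/(mgd)) = 2π√(0.1487/(4.78 × 9.83 × 0.144)) = 0.931 s.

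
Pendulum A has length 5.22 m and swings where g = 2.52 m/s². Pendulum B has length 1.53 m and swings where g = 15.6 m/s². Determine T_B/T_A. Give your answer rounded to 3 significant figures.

T = 2π√(L/g), so T_B/T_A = √((L_B/g_B)/(L_A/g_A)) = √((1.53/15.6)/(5.22/2.52)) = 0.218.

0.218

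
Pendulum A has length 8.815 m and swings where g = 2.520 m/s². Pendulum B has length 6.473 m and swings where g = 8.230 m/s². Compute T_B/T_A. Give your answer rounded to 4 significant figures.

T = 2π√(L/g), so T_B/T_A = √((L_B/g_B)/(L_A/g_A)) = √((6.473/8.230)/(8.815/2.520)) = 0.4742.

0.4742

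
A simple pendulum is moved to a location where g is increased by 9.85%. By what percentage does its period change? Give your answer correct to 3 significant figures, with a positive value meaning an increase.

T ∝ 1/√g, so T'/T = 1/√(1.099) = 0.9541.
Percentage change in T = (0.9541 − 1) × 100% = -4.59%.

-4.59%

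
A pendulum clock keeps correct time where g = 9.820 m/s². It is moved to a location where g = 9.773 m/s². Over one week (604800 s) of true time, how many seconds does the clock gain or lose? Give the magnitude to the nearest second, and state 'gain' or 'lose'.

lose 1449 s

The clock's period scales as T ∝ 1/√g, so T'/T = √(9.820/9.773) = 1.00240.
In 604800 s of true time the clock registers 604800/1.00240 = 603350.9 s, so it loses 1449 s.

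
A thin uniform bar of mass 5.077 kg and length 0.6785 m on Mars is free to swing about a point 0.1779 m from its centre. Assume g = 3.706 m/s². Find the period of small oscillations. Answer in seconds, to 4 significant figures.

2.048 s

For a physical pendulum T = 2π√(I/(mgd)), with d = 0.17790 m from pivot to centre of mass.
I_cm = mL²/12 = 5.077 × 0.6785²/12 = 0.19477 kg·m²; I = I_cm + md² = 0.19477 + 5.077 × 0.17790² = 0.35545 kg·m².
T = 2π√(0.35545/(5.077 × 3.706 × 0.17790)) = 2.048 s.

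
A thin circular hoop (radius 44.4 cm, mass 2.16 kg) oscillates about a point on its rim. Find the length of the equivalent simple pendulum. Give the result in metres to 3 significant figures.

The equivalent simple-pendulum length is L_eq = I/(md), where I is about the pivot and d = 0.4440 m.
I_cm = mR² = 0.4258 kg·m², so I = I_cm + md² = 0.4258 + 0.4258 = 0.8516 kg·m².
L_eq = 0.8516/(2.16 × 0.4440) = 0.888 m.

0.888 m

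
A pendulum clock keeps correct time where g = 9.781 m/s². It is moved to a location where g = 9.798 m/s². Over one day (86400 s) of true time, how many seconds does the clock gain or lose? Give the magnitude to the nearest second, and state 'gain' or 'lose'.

gain 75 s

The clock's period scales as T ∝ 1/√g, so T'/T = √(9.781/9.798) = 0.999132.
In 86400 s of true time the clock registers 86400/0.999132 = 86475.1 s, so it gains 75 s.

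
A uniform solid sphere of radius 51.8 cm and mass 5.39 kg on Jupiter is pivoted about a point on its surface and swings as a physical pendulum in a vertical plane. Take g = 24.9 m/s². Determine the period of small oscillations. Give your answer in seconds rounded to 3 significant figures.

1.07 s

I_cm = (2/5)mr² = 0.5785 kg·m². The pivot is at distance d = 0.518 m from the centre of mass.
By the parallel-axis theorem, I = I_cm + md² = 0.5785 + 1.446 = 2.025 kg·m².
T = 2π√(I/(mgd)) = 2π√(2.025/(5.39 × 24.9 × 0.518)) = 1.07 s.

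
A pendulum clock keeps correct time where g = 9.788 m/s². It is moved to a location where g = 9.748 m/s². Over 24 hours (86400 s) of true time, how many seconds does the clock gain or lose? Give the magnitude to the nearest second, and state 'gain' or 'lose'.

The clock's period scales as T ∝ 1/√g, so T'/T = √(9.788/9.748) = 1.00205.
In 86400 s of true time the clock registers 86400/1.00205 = 86223.3 s, so it loses 177 s.

lose 177 s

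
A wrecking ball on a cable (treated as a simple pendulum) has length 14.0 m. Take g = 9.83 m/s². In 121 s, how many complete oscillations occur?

16

T = 2π√(L/g) = 2π√(14.0/9.83) = 7.498 s.
Number of complete oscillations = ⌊121/7.498⌋ = ⌊16.14⌋ = 16.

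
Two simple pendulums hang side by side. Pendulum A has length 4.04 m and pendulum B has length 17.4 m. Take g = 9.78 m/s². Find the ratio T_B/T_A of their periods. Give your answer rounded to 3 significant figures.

2.08

T ∝ √L, so T_B/T_A = √(L_B/L_A) = √(17.4/4.04) = 2.08.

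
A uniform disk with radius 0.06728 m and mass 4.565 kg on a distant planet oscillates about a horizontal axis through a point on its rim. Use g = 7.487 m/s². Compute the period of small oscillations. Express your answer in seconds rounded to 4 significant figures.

0.7295 s

I_cm = ½mr² = 0.010332 kg·m². The pivot is at distance d = 0.06728 m from the centre of mass.
By the parallel-axis theorem, I = I_cm + md² = 0.010332 + 0.020664 = 0.030996 kg·m².
T = 2π√(I/(mgd)) = 2π√(0.030996/(4.565 × 7.487 × 0.06728)) = 0.7295 s.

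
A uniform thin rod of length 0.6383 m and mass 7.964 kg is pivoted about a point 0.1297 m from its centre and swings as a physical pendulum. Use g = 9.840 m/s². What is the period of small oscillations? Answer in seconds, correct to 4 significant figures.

For a physical pendulum T = 2π√(I/(mgd)), with d = 0.12970 m from pivot to centre of mass.
I_cm = mL²/12 = 7.964 × 0.6383²/12 = 0.27040 kg·m²; I = I_cm + md² = 0.27040 + 7.964 × 0.12970² = 0.40437 kg·m².
T = 2π√(0.40437/(7.964 × 9.840 × 0.12970)) = 1.253 s.

1.253 s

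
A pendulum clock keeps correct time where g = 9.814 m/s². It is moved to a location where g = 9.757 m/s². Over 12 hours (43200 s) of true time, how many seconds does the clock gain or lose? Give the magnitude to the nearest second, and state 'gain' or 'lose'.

The clock's period scales as T ∝ 1/√g, so T'/T = √(9.814/9.757) = 1.00292.
In 43200 s of true time the clock registers 43200/1.00292 = 43074.4 s, so it loses 126 s.

lose 126 s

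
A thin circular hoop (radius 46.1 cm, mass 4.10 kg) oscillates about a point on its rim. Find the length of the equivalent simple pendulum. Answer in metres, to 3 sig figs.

0.922 m

The equivalent simple-pendulum length is L_eq = I/(md), where I is about the pivot and d = 0.4610 m.
I_cm = mR² = 0.8713 kg·m², so I = I_cm + md² = 0.8713 + 0.8713 = 1.743 kg·m².
L_eq = 1.743/(4.10 × 0.4610) = 0.922 m.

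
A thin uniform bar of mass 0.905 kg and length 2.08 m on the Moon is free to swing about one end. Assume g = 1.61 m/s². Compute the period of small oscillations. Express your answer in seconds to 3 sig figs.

5.83 s

For a physical pendulum T = 2π√(I/(mgd)), with d = 1.040 m from pivot to centre of mass.
I_cm = mL²/12 = 0.905 × 2.08²/12 = 0.3263 kg·m²; I = I_cm + md² = 0.3263 + 0.905 × 1.040² = 1.305 kg·m².
T = 2π√(1.305/(0.905 × 1.61 × 1.040)) = 5.83 s.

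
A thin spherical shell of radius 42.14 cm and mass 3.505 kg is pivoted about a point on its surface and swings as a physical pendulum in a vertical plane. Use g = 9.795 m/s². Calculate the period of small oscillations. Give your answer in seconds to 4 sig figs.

I_cm = (2/3)mr² = 0.41494 kg·m². The pivot is at distance d = 0.4214 m from the centre of mass.
By the parallel-axis theorem, I = I_cm + md² = 0.41494 + 0.62241 = 1.0374 kg·m².
T = 2π√(I/(mgd)) = 2π√(1.0374/(3.505 × 9.795 × 0.4214)) = 1.682 s.

1.682 s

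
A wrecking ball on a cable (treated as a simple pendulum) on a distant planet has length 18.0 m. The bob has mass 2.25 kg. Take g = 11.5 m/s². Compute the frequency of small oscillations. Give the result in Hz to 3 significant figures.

T = 2π√(L/g) = 2π√(18.0/11.5) = 7.861 s, so f = 1/T = 0.127 Hz.

0.127 Hz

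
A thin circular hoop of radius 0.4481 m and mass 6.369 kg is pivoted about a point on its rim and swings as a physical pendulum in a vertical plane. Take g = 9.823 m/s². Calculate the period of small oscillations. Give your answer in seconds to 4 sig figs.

I_cm = mr² = 1.2789 kg·m². The pivot is at distance d = 0.4481 m from the centre of mass.
By the parallel-axis theorem, I = I_cm + md² = 1.2789 + 1.2789 = 2.5577 kg·m².
T = 2π√(I/(mgd)) = 2π√(2.5577/(6.369 × 9.823 × 0.4481)) = 1.898 s.

1.898 s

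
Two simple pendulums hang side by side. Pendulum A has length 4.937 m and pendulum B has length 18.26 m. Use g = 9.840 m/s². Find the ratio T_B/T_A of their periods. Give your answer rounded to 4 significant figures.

1.923

T ∝ √L, so T_B/T_A = √(L_B/L_A) = √(18.26/4.937) = 1.923.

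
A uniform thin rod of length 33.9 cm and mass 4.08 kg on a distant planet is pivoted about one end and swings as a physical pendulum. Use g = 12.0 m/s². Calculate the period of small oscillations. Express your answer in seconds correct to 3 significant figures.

For a physical pendulum T = 2π√(I/(mgd)), with d = 0.1695 m from pivot to centre of mass.
I_cm = mL²/12 = 4.08 × 0.339²/12 = 0.03907 kg·m²; I = I_cm + md² = 0.03907 + 4.08 × 0.1695² = 0.1563 kg·m².
T = 2π√(0.1563/(4.08 × 12.0 × 0.1695)) = 0.862 s.

0.862 s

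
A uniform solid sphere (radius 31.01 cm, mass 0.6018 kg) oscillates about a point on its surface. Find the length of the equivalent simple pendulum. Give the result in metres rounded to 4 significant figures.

0.4341 m

The equivalent simple-pendulum length is L_eq = I/(md), where I is about the pivot and d = 0.31010 m.
I_cm = (2/5)mR² = 0.023148 kg·m², so I = I_cm + md² = 0.023148 + 0.057870 = 0.081018 kg·m².
L_eq = 0.081018/(0.6018 × 0.31010) = 0.4341 m.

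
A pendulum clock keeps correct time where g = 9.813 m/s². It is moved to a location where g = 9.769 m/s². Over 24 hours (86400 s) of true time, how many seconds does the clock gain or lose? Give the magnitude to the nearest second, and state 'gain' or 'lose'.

The clock's period scales as T ∝ 1/√g, so T'/T = √(9.813/9.769) = 1.00225.
In 86400 s of true time the clock registers 86400/1.00225 = 86206.1 s, so it loses 194 s.

lose 194 s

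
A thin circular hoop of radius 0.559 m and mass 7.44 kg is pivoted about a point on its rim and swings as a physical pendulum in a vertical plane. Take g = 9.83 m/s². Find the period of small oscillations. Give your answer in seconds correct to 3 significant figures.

2.12 s

I_cm = mr² = 2.325 kg·m². The pivot is at distance d = 0.559 m from the centre of mass.
By the parallel-axis theorem, I = I_cm + md² = 2.325 + 2.325 = 4.650 kg·m².
T = 2π√(I/(mgd)) = 2π√(4.650/(7.44 × 9.83 × 0.559)) = 2.12 s.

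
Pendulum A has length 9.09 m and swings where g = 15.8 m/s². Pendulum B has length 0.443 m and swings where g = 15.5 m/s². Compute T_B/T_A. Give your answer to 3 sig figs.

T = 2π√(L/g), so T_B/T_A = √((L_B/g_B)/(L_A/g_A)) = √((0.443/15.5)/(9.09/15.8)) = 0.223.

0.223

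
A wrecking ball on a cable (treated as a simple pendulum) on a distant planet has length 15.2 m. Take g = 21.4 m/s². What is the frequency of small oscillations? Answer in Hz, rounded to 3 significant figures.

0.189 Hz

T = 2π√(L/g) = 2π√(15.2/21.4) = 5.295 s, so f = 1/T = 0.189 Hz.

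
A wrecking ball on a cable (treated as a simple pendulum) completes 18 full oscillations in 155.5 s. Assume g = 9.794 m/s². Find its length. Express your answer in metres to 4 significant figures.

18.51 m

T = 155.5/18 = 8.6389 s.
From T = 2π√(L/g), L = gT²/(4π²) = 9.794 × 8.6389²/(4π²) = 18.51 m.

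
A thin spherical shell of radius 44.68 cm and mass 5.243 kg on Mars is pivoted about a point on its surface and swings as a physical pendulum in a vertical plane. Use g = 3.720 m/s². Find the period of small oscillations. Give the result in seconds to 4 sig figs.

I_cm = (2/3)mr² = 0.69777 kg·m². The pivot is at distance d = 0.4468 m from the centre of mass.
By the parallel-axis theorem, I = I_cm + md² = 0.69777 + 1.0467 = 1.7444 kg·m².
T = 2π√(I/(mgd)) = 2π√(1.7444/(5.243 × 3.720 × 0.4468)) = 2.811 s.

2.811 s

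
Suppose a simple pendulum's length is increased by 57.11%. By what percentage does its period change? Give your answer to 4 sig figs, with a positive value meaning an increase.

25.34%

T ∝ √L, so T'/T = √(1.5711) = 1.2534.
Percentage change in T = (1.2534 − 1) × 100% = 25.34%.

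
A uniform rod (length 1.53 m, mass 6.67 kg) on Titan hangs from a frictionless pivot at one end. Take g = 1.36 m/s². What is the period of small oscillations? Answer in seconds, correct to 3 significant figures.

For a physical pendulum T = 2π√(I/(mgd)), with d = 0.7650 m from pivot to centre of mass.
I_cm = mL²/12 = 6.67 × 1.53²/12 = 1.301 kg·m²; I = I_cm + md² = 1.301 + 6.67 × 0.7650² = 5.205 kg·m².
T = 2π√(5.205/(6.67 × 1.36 × 0.7650)) = 5.44 s.

5.44 s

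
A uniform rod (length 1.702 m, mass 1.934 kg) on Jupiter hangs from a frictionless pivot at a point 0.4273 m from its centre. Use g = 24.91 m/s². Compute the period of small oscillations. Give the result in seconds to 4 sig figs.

For a physical pendulum T = 2π√(I/(mgd)), with d = 0.42730 m from pivot to centre of mass.
I_cm = mL²/12 = 1.934 × 1.702²/12 = 0.46687 kg·m²; I = I_cm + md² = 0.46687 + 1.934 × 0.42730² = 0.81999 kg·m².
T = 2π√(0.81999/(1.934 × 24.91 × 0.42730)) = 1.254 s.

1.254 s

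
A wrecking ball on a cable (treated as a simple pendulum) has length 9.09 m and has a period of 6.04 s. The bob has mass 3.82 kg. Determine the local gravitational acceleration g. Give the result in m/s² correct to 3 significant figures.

From T = 2π√(L/g), g = 4π²L/T² = 4π² × 9.09/6.040² = 9.84 m/s².

9.84 m/s²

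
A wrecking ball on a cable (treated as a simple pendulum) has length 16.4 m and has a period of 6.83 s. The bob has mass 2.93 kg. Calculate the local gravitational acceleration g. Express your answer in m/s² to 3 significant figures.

From T = 2π√(L/g), g = 4π²L/T² = 4π² × 16.4/6.830² = 13.9 m/s².

13.9 m/s²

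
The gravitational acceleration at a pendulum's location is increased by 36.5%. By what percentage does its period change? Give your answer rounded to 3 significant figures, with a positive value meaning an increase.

T ∝ 1/√g, so T'/T = 1/√(1.365) = 0.8559.
Percentage change in T = (0.8559 − 1) × 100% = -14.4%.

-14.4%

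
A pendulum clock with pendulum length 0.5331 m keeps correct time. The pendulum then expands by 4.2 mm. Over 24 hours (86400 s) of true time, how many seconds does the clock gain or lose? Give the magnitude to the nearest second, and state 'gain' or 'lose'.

lose 338 s

T ∝ √L, so T'/T = √(0.53730/0.5331) = 1.00393.
In 86400 s of true time the clock registers 86400/1.00393 = 86061.6 s, so it loses 338 s.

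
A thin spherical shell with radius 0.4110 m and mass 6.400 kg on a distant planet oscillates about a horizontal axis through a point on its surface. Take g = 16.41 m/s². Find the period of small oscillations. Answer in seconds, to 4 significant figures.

I_cm = (2/3)mr² = 0.72073 kg·m². The pivot is at distance d = 0.4110 m from the centre of mass.
By the parallel-axis theorem, I = I_cm + md² = 0.72073 + 1.0811 = 1.8018 kg·m².
T = 2π√(I/(mgd)) = 2π√(1.8018/(6.400 × 16.41 × 0.4110)) = 1.284 s.

1.284 s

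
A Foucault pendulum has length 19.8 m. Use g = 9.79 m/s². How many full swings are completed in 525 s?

58

T = 2π√(L/g) = 2π√(19.8/9.79) = 8.936 s.
Number of complete oscillations = ⌊525/8.936⌋ = ⌊58.75⌋ = 58.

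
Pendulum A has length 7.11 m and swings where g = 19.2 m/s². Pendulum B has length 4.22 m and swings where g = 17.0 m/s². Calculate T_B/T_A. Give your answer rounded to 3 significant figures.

0.819

T = 2π√(L/g), so T_B/T_A = √((L_B/g_B)/(L_A/g_A)) = √((4.22/17.0)/(7.11/19.2)) = 0.819.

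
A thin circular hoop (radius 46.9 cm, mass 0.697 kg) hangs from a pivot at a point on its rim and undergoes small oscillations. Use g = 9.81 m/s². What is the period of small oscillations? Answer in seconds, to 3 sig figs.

I_cm = mr² = 0.1533 kg·m². The pivot is at distance d = 0.469 m from the centre of mass.
By the parallel-axis theorem, I = I_cm + md² = 0.1533 + 0.1533 = 0.3066 kg·m².
T = 2π√(I/(mgd)) = 2π√(0.3066/(0.697 × 9.81 × 0.469)) = 1.94 s.

1.94 s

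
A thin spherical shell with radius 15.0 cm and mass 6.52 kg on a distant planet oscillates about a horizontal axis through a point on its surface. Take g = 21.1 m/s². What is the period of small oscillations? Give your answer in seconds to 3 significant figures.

I_cm = (2/3)mr² = 0.09780 kg·m². The pivot is at distance d = 0.150 m from the centre of mass.
By the parallel-axis theorem, I = I_cm + md² = 0.09780 + 0.1467 = 0.2445 kg·m².
T = 2π√(I/(mgd)) = 2π√(0.2445/(6.52 × 21.1 × 0.150)) = 0.684 s.

0.684 s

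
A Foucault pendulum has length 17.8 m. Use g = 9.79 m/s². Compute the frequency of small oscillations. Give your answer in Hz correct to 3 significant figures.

T = 2π√(L/g) = 2π√(17.8/9.79) = 8.472 s, so f = 1/T = 0.118 Hz.

0.118 Hz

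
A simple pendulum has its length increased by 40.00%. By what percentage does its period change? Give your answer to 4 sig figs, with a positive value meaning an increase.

T ∝ √L, so T'/T = √(1.4000) = 1.1832.
Percentage change in T = (1.1832 − 1) × 100% = 18.32%.

18.32%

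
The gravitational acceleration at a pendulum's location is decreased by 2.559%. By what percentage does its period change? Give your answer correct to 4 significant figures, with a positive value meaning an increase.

T ∝ 1/√g, so T'/T = 1/√(0.97441) = 1.0130.
Percentage change in T = (1.0130 − 1) × 100% = 1.305%.

1.305%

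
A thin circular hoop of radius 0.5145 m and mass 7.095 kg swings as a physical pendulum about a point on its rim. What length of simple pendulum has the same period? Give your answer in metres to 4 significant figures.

The equivalent simple-pendulum length is L_eq = I/(md), where I is about the pivot and d = 0.51450 m.
I_cm = mR² = 1.8781 kg·m², so I = I_cm + md² = 1.8781 + 1.8781 = 3.7562 kg·m².
L_eq = 3.7562/(7.095 × 0.51450) = 1.029 m.

1.029 m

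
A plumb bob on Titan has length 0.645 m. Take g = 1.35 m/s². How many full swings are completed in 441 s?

101

T = 2π√(L/g) = 2π√(0.645/1.35) = 4.343 s.
Number of complete oscillations = ⌊441/4.343⌋ = ⌊101.5⌋ = 101.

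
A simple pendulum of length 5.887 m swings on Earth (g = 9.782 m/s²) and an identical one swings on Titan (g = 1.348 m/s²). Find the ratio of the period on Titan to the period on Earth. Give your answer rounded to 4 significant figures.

T ∝ 1/√g, so T₂/T₁ = √(g₁/g₂) = √(9.782/1.348) = 2.694.

2.694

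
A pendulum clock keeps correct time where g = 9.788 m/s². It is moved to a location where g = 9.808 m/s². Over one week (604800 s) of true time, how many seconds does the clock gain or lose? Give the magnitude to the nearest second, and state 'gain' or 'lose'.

gain 618 s

The clock's period scales as T ∝ 1/√g, so T'/T = √(9.788/9.808) = 0.998980.
In 604800 s of true time the clock registers 604800/0.998980 = 605417.6 s, so it gains 618 s.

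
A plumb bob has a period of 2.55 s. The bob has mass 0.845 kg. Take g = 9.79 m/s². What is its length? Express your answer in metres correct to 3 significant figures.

From T = 2π√(L/g), L = gT²/(4π²) = 9.79 × 2.550²/(4π²) = 1.61 m.

1.61 m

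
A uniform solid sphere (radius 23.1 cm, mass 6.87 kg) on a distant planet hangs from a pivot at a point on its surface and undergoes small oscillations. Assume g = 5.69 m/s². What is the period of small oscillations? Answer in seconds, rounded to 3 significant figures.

I_cm = (2/5)mr² = 0.1466 kg·m². The pivot is at distance d = 0.231 m from the centre of mass.
By the parallel-axis theorem, I = I_cm + md² = 0.1466 + 0.3666 = 0.5132 kg·m².
T = 2π√(I/(mgd)) = 2π√(0.5132/(6.87 × 5.69 × 0.231)) = 1.50 s.

1.50 s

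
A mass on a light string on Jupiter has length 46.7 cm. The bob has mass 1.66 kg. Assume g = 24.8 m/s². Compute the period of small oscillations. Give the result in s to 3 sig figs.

T = 2π√(L/g) = 2π√(0.467/24.8) = 2π × 0.1372 = 0.862 s.

0.862 s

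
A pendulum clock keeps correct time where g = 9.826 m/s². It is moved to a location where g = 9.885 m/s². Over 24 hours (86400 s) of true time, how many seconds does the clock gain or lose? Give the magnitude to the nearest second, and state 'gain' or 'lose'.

The clock's period scales as T ∝ 1/√g, so T'/T = √(9.826/9.885) = 0.997011.
In 86400 s of true time the clock registers 86400/0.997011 = 86659.0 s, so it gains 259 s.

gain 259 s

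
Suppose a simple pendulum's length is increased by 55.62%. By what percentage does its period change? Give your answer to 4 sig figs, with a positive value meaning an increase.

24.75%

T ∝ √L, so T'/T = √(1.5562) = 1.2475.
Percentage change in T = (1.2475 − 1) × 100% = 24.75%.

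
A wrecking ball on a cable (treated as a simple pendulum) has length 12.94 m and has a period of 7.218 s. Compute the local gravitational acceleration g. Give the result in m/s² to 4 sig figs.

9.805 m/s²

From T = 2π√(L/g), g = 4π²L/T² = 4π² × 12.94/7.2180² = 9.805 m/s².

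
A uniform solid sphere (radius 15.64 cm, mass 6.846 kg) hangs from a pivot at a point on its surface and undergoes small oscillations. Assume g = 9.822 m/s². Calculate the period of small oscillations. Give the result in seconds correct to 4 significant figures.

0.9381 s

I_cm = (2/5)mr² = 0.066984 kg·m². The pivot is at distance d = 0.1564 m from the centre of mass.
By the parallel-axis theorem, I = I_cm + md² = 0.066984 + 0.16746 = 0.23444 kg·m².
T = 2π√(I/(mgd)) = 2π√(0.23444/(6.846 × 9.822 × 0.1564)) = 0.9381 s.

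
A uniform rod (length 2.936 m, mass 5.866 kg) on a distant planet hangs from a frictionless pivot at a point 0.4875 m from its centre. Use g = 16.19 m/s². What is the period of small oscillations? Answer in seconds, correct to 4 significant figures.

2.187 s

For a physical pendulum T = 2π√(I/(mgd)), with d = 0.48750 m from pivot to centre of mass.
I_cm = mL²/12 = 5.866 × 2.936²/12 = 4.2138 kg·m²; I = I_cm + md² = 4.2138 + 5.866 × 0.48750² = 5.6079 kg·m².
T = 2π√(5.6079/(5.866 × 16.19 × 0.48750)) = 2.187 s.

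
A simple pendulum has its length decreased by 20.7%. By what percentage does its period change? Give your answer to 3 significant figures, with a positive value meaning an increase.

-10.9%

T ∝ √L, so T'/T = √(0.7930) = 0.8905.
Percentage change in T = (0.8905 − 1) × 100% = -10.9%.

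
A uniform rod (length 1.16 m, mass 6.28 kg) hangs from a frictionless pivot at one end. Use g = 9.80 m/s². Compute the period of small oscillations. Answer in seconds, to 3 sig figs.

For a physical pendulum T = 2π√(I/(mgd)), with d = 0.5800 m from pivot to centre of mass.
I_cm = mL²/12 = 6.28 × 1.16²/12 = 0.7042 kg·m²; I = I_cm + md² = 0.7042 + 6.28 × 0.5800² = 2.817 kg·m².
T = 2π√(2.817/(6.28 × 9.80 × 0.5800)) = 1.77 s.

1.77 s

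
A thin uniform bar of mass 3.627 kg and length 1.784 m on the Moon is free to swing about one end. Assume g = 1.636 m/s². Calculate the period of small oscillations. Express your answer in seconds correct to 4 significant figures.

For a physical pendulum T = 2π√(I/(mgd)), with d = 0.89200 m from pivot to centre of mass.
I_cm = mL²/12 = 3.627 × 1.784²/12 = 0.96196 kg·m²; I = I_cm + md² = 0.96196 + 3.627 × 0.89200² = 3.8478 kg·m².
T = 2π√(3.8478/(3.627 × 1.636 × 0.89200)) = 5.357 s.

5.357 s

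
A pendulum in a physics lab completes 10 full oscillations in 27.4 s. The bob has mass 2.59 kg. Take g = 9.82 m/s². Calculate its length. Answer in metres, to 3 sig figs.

T = 27.4/10 = 2.740 s.
From T = 2π√(L/g), L = gT²/(4π²) = 9.82 × 2.740²/(4π²) = 1.87 m.

1.87 m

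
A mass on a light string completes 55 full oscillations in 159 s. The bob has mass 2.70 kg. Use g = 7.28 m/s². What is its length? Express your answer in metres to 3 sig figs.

1.54 m

T = 159/55 = 2.891 s.
From T = 2π√(L/g), L = gT²/(4π²) = 7.28 × 2.891²/(4π²) = 1.54 m.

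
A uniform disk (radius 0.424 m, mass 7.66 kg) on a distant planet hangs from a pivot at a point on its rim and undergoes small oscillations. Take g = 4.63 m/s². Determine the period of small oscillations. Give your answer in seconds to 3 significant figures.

I_cm = ½mr² = 0.6885 kg·m². The pivot is at distance d = 0.424 m from the centre of mass.
By the parallel-axis theorem, I = I_cm + md² = 0.6885 + 1.377 = 2.066 kg·m².
T = 2π√(I/(mgd)) = 2π√(2.066/(7.66 × 4.63 × 0.424)) = 2.33 s.

2.33 s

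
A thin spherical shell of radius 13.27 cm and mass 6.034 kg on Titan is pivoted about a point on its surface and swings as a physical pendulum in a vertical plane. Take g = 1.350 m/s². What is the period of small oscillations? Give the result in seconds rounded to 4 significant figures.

I_cm = (2/3)mr² = 0.070836 kg·m². The pivot is at distance d = 0.1327 m from the centre of mass.
By the parallel-axis theorem, I = I_cm + md² = 0.070836 + 0.10625 = 0.17709 kg·m².
T = 2π√(I/(mgd)) = 2π√(0.17709/(6.034 × 1.350 × 0.1327)) = 2.543 s.

2.543 s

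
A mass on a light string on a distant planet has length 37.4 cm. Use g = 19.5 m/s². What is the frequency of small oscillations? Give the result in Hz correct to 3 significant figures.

1.15 Hz

T = 2π√(L/g) = 2π√(0.374/19.5) = 0.8702 s, so f = 1/T = 1.15 Hz.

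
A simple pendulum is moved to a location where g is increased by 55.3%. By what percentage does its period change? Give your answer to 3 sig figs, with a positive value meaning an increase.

T ∝ 1/√g, so T'/T = 1/√(1.553) = 0.8024.
Percentage change in T = (0.8024 − 1) × 100% = -19.8%.

-19.8%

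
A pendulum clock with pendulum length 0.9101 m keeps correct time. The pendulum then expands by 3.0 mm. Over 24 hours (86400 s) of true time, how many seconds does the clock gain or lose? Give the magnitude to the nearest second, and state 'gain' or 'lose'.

T ∝ √L, so T'/T = √(0.91310/0.9101) = 1.00165.
In 86400 s of true time the clock registers 86400/1.00165 = 86257.9 s, so it loses 142 s.

lose 142 s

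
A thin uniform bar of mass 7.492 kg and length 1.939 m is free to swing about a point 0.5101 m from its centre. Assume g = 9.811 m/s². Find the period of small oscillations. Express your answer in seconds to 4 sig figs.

For a physical pendulum T = 2π√(I/(mgd)), with d = 0.51010 m from pivot to centre of mass.
I_cm = mL²/12 = 7.492 × 1.939²/12 = 2.3473 kg·m²; I = I_cm + md² = 2.3473 + 7.492 × 0.51010² = 4.2968 kg·m².
T = 2π√(4.2968/(7.492 × 9.811 × 0.51010)) = 2.127 s.

2.127 s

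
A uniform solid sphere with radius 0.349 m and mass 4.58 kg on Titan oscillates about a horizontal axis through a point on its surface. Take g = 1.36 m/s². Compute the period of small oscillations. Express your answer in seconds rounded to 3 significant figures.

I_cm = (2/5)mr² = 0.2231 kg·m². The pivot is at distance d = 0.349 m from the centre of mass.
By the parallel-axis theorem, I = I_cm + md² = 0.2231 + 0.5578 = 0.7810 kg·m².
T = 2π√(I/(mgd)) = 2π√(0.7810/(4.58 × 1.36 × 0.349)) = 3.77 s.

3.77 s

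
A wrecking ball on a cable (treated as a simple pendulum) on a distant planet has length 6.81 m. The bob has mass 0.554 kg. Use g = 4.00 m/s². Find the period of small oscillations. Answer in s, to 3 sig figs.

T = 2π√(L/g) = 2π√(6.81/4.00) = 2π × 1.305 = 8.20 s.

8.20 s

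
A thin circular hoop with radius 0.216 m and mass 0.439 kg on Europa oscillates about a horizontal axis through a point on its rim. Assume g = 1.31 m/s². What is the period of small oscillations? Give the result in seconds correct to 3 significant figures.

I_cm = mr² = 0.02048 kg·m². The pivot is at distance d = 0.216 m from the centre of mass.
By the parallel-axis theorem, I = I_cm + md² = 0.02048 + 0.02048 = 0.04096 kg·m².
T = 2π√(I/(mgd)) = 2π√(0.04096/(0.439 × 1.31 × 0.216)) = 3.61 s.

3.61 s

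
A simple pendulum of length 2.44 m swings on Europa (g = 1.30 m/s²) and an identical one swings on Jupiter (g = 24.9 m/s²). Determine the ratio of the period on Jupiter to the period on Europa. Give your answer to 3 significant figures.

0.228

T ∝ 1/√g, so T₂/T₁ = √(g₁/g₂) = √(1.30/24.9) = 0.228.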